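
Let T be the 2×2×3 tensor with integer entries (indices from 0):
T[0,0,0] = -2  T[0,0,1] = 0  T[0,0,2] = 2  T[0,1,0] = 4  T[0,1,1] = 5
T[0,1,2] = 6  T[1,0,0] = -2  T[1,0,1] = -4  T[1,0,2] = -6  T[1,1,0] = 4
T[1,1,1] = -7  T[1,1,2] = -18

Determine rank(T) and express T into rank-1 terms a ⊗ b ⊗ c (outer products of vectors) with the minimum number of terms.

Lower bound: in the mode-3 unfolding of T (rows indexed by k, columns by (i,j)) the 2×2 minor on rows k ∈ {0, 1}, columns (i,j) ∈ {(0,0), (0,1)} is det [[-2, 4], [0, 5]] = -10 ≠ 0, so that unfolding has rank ≥ 2 and hence rank(T) ≥ 2 (CP rank is at least every unfolding rank, though it can be larger).
Upper bound: with S_k = T[:,:,k], the two rank-1 terms a₁b₁ᵀ, a₂b₂ᵀ are the rank-1 members of the pencil x·S₀ + y·S₁.
det(x·S₀ + y·S₁) is 40·xy + 20·y² = 20·(y)(2·x + y), vanishing at (x:y) = (1:0) and (1:-2).
M₁ = S₀ = [[-2, 4], [-2, 4]] = (-2)·(1, 1)(1, -2)ᵀ and M₂ = S₀ − 2·S₁ = [[-2, -6], [6, 18]] = (-2)·(1, -3)(1, 3)ᵀ, so take a₁ = (1, 1), b₁ = (1, -2), a₂ = (1, -3), b₂ = (1, 3).
Each slice is an integer combination of E₁ = a₁b₁ᵀ and E₂ = a₂b₂ᵀ: S₀ = −2·E₁, S₁ = −E₁ + E₂, S₂ = 2·E₂; reading off coefficients, c₁ = (-2, -1, 0) and c₂ = (0, 1, 2).
Hence T = (1, 1) ⊗ (1, -2) ⊗ (-2, -1, 0) + (1, -3) ⊗ (1, 3) ⊗ (0, 1, 2), so rank(T) ≤ 2.
These bounds meet, so rank(T) = 2.

rank(T) = 2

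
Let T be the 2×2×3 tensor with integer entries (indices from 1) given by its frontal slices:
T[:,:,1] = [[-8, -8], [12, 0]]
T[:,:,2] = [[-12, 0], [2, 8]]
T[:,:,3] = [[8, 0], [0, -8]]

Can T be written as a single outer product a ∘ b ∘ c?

The mode-3 unfolding of T (rows indexed by k, columns by (i,j) = (1,1), (1,2), (2,1), (2,2)) is [[-8, -8, 12, 0], [-12, 0, 2, 8], [8, 0, 0, -8]].
There the 3×3 minor on rows k ∈ {1, 2, 3}, columns (i,j) ∈ {(1,1), (1,2), (2,1)} is det [[-8, -8, 12], [-12, 0, 2], [8, 0, 0]] = -128 ≠ 0, so this unfolding has rank ≥ 3; CP rank is at least every unfolding rank, so rank(T) ≥ 3.
In particular rank(T) ≥ 3 > 1, so T is not rank-1.

No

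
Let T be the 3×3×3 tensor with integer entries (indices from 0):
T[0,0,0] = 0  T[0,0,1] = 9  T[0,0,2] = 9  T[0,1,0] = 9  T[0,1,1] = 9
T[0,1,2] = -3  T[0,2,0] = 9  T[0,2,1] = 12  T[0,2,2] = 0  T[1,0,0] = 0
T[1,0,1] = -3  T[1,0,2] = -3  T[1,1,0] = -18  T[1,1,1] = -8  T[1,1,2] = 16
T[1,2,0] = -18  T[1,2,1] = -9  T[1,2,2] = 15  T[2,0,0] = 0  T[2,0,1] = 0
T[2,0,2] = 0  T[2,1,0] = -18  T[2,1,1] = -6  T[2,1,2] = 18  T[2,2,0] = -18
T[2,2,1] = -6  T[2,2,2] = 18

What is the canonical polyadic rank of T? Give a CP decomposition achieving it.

Lower bound: the mode-3 unfolding of T (rows indexed by k, columns by (i,j) = (0,0), (0,1), (0,2), (1,0), (1,1), (1,2), (2,0), (2,1), (2,2)) is [[0, 9, 9, 0, -18, -18, 0, -18, -18], [9, 9, 12, -3, -8, -9, 0, -6, -6], [9, -3, 0, -3, 16, 15, 0, 18, 18]].
There the 2×2 minor on rows k ∈ {0, 1}, columns (i,j) ∈ {(0,0), (0,1)} is det [[0, 9], [9, 9]] = -81 ≠ 0, so this unfolding has rank ≥ 2; CP rank is at least every unfolding rank, so rank(T) ≥ 2. (This is only a lower bound: in general the CP rank may exceed every unfolding rank, so we still need to exhibit 2 rank-1 terms summing to T.)
Upper bound — finding two terms. Write S_k = T[:,:,k] for the frontal slices: S₀ = [[0, 9, 9], [0, -18, -18], [0, -18, -18]], S₁ = [[9, 9, 12], [-3, -8, -9], [0, -6, -6]], S₂ = [[9, -3, 0], [-3, 16, 15], [0, 18, 18]].
If T = a₁ ⊗ b₁ ⊗ c₁ + a₂ ⊗ b₂ ⊗ c₂ then each S_k = c₁[k]·a₁b₁ᵀ + c₂[k]·a₂b₂ᵀ. S₀ and S₁ are linearly independent, so a₁b₁ᵀ and a₂b₂ᵀ must span the same plane of matrices: they are the rank-1 matrices of the form x·S₀ + y·S₁.
The 2×2 minor of x·S₀ + y·S₁ on rows {0,1}, columns {0,1} is −135·xy − 45·y² = (-45)·(y)(3·x + y), vanishing at (x:y) = (1:0) and (1:-3).
M₁ = S₀ = [[0, 9, 9], [0, -18, -18], [0, -18, -18]] = 9·[1, -2, -2][0, 1, 1]ᵀ and M₂ = S₀ − 3·S₁ = [[-27, -18, -27], [9, 6, 9], [0, 0, 0]] = (-3)·[3, -1, 0][3, 2, 3]ᵀ, so take a₁ = [1, -2, -2], b₁ = [0, 1, 1], a₂ = [3, -1, 0], b₂ = [3, 2, 3].
Each slice is an integer combination of E₁ = a₁b₁ᵀ and E₂ = a₂b₂ᵀ: S₀ = 9·E₁, S₁ = 3·E₁ + E₂, S₂ = −9·E₁ + E₂; reading off coefficients, c₁ = [9, 3, -9] and c₂ = [0, 1, 1].
Hence T = [1, -2, -2] ⊗ [0, 1, 1] ⊗ [9, 3, -9] + [3, -1, 0] ⊗ [3, 2, 3] ⊗ [0, 1, 1], so rank(T) ≤ 2.
These bounds meet, so rank(T) = 2.

rank(T) = 2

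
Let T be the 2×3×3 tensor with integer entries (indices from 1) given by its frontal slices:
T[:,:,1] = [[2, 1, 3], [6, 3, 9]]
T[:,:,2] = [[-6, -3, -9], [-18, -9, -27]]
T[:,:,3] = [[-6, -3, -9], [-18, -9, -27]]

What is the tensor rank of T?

Lower bound: T ≠ 0 (e.g. T[1,1,1] = 2), so rank(T) ≥ 1.
Upper bound: the mode-1 fibre T[:,1,1] = [2, 6] gives a = (1, 3) (primitive direction); the mode-2 fibre T[1,:,1] = [2, 1, 3] gives b = (2, 1, 3); then c[k] = T[1,1,k] / (a[1]·b[1]) = [2, -6, -6] / 2 = (1, -3, -3).
Expanding (1, 3) ⊗ (2, 1, 3) ⊗ (1, -3, -3) reproduces all 18 entries of T, so T = (1, 3) ⊗ (2, 1, 3) ⊗ (1, -3, -3) and rank(T) ≤ 1.
These bounds meet, so rank(T) = 1.

1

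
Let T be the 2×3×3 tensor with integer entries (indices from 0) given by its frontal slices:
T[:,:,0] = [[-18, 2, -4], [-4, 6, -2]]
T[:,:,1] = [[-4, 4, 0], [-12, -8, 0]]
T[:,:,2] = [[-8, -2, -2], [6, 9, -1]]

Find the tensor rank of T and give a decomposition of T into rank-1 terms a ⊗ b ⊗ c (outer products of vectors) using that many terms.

rank(T) = 3

Lower bound: the mode-3 unfolding of T (rows indexed by k, columns by (i,j) = (0,0), (0,1), (0,2), (1,0), (1,1), (1,2)) is [[-18, 2, -4, -4, 6, -2], [-4, 4, 0, -12, -8, 0], [-8, -2, -2, 6, 9, -1]].
There the 3×3 minor on rows k ∈ {0, 1, 2}, columns (i,j) ∈ {(0,0), (0,1), (0,2)} is det [[-18, 2, -4], [-4, 4, 0], [-8, -2, -2]] = -32 ≠ 0, so this unfolding has rank ≥ 3; CP rank is at least every unfolding rank, so rank(T) ≥ 3. (This is only a lower bound: in general the CP rank may exceed every unfolding rank, so we still need to exhibit 3 rank-1 terms summing to T.)
Upper bound: T is a sum of 3 rank-1 terms, T = [1, -2] ⊗ [1, 1, 0] ⊗ [-2, 4, -4] + [2, 1] ⊗ [1, 0, 0] ⊗ [-4, -4, 0] + [2, 1] ⊗ [2, -1, 1] ⊗ [-2, 0, -1] (written with every a and b primitive with positive leading entry and the scale carried by c; CP decompositions are not unique, and this one is verified by expanding entrywise), so rank(T) ≤ 3.
These bounds meet, so rank(T) = 3.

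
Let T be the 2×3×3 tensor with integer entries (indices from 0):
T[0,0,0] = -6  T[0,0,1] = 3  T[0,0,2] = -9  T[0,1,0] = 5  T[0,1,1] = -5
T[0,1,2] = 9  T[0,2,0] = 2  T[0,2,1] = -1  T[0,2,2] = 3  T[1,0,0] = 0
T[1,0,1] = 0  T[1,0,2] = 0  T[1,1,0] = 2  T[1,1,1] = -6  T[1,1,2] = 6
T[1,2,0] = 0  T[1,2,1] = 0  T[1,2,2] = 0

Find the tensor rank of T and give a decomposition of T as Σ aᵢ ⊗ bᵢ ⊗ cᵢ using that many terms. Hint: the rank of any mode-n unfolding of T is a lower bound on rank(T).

Lower bound: the mode-3 unfolding of T (rows indexed by k, columns by (i,j) = (0,0), (0,1), (0,2), (1,0), (1,1), (1,2)) is [[-6, 5, 2, 0, 2, 0], [3, -5, -1, 0, -6, 0], [-9, 9, 3, 0, 6, 0]].
There the 2×2 minor on rows k ∈ {0, 1}, columns (i,j) ∈ {(0,0), (0,1)} is det [[-6, 5], [3, -5]] = 15 ≠ 0, so this unfolding has rank ≥ 2; CP rank is at least every unfolding rank, so rank(T) ≥ 2. (Unfolding ranks only ever bound the CP rank from below — rank(T) can be strictly larger than all of them — so the matching upper bound has to come from an explicit 2-term decomposition.)
Upper bound — finding two terms. Write S_k = T[:,:,k] for the frontal slices: S₀ = [[-6, 5, 2], [0, 2, 0]], S₁ = [[3, -5, -1], [0, -6, 0]], S₂ = [[-9, 9, 3], [0, 6, 0]].
If T = a₁ ⊗ b₁ ⊗ c₁ + a₂ ⊗ b₂ ⊗ c₂ then each S_k = c₁[k]·a₁b₁ᵀ + c₂[k]·a₂b₂ᵀ. S₀ and S₁ are linearly independent, so a₁b₁ᵀ and a₂b₂ᵀ must span the same plane of matrices: they are the rank-1 matrices of the form x·S₀ + y·S₁.
The 2×2 minor of x·S₀ + y·S₁ on rows {0,1}, columns {0,1} is −12·x² + 42·xy − 18·y² = (-6)·(x − 3·y)(2·x − y), vanishing at (x:y) = (3:1) and (1:2).
M₁ = 3·S₀ + S₁ = [[-15, 10, 5], [0, 0, 0]] = (-5)·[1, 0][3, -2, -1]ᵀ and M₂ = S₀ + 2·S₁ = [[0, -5, 0], [0, -10, 0]] = (-5)·[1, 2][0, 1, 0]ᵀ, so take a₁ = [1, 0], b₁ = [3, -2, -1], a₂ = [1, 2], b₂ = [0, 1, 0].
Each slice is an integer combination of E₁ = a₁b₁ᵀ and E₂ = a₂b₂ᵀ: S₀ = −2·E₁ + E₂, S₁ = E₁ − 3·E₂, S₂ = −3·E₁ + 3·E₂; reading off coefficients, c₁ = [-2, 1, -3] and c₂ = [1, -3, 3].
Hence T = [1, 0] ⊗ [3, -2, -1] ⊗ [-2, 1, -3] + [1, 2] ⊗ [0, 1, 0] ⊗ [1, -3, 3], so rank(T) ≤ 2.
These bounds meet, so rank(T) = 2.
Check entry T[0,0,1] = 3: (1)·(3)·(1) + (1)·(0)·(-3) = 3.

rank(T) = 2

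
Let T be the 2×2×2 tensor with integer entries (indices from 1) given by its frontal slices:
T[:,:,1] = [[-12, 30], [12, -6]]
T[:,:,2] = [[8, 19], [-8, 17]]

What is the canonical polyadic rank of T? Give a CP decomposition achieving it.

rank(T) = 2

Lower bound: in the mode-1 unfolding of T (rows indexed by i, columns by (j,k)) the 2×2 minor on rows i ∈ {1, 2}, columns (j,k) ∈ {(1,1), (2,1)} is det [[-12, 30], [12, -6]] = -288 ≠ 0, so that unfolding has rank ≥ 2 and hence rank(T) ≥ 2 (CP rank is at least every unfolding rank, though it can be larger).
Upper bound: with S_k = T[:,:,k], the two rank-1 terms a₁b₁ᵀ, a₂b₂ᵀ are the rank-1 members of the pencil x·S₁ + y·S₂.
det(x·S₁ + y·S₂) is −288·x² − 240·xy + 288·y² = (-48)·(2·x + 3·y)(3·x − 2·y), vanishing at (x:y) = (3:-2) and (2:3).
M₁ = 3·S₁ − 2·S₂ = [[-52, 52], [52, -52]] = (-52)·[1, -1][1, -1]ᵀ and M₂ = 2·S₁ + 3·S₂ = [[0, 117], [0, 39]] = 39·[3, 1][0, 1]ᵀ, so take a₁ = [1, -1], b₁ = [1, -1], a₂ = [3, 1], b₂ = [0, 1].
Each slice is an integer combination of E₁ = a₁b₁ᵀ and E₂ = a₂b₂ᵀ: S₁ = −12·E₁ + 6·E₂, S₂ = 8·E₁ + 9·E₂; reading off coefficients, c₁ = [-12, 8] and c₂ = [6, 9].
Hence T = [1, -1] ∘ [1, -1] ∘ [-12, 8] + [3, 1] ∘ [0, 1] ∘ [6, 9], so rank(T) ≤ 2.
These bounds meet, so rank(T) = 2.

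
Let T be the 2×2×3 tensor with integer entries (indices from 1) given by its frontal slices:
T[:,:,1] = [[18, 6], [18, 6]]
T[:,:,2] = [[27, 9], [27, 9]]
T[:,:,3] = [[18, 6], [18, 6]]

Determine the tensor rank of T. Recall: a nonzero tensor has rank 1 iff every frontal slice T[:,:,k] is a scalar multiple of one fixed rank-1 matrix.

1

Lower bound: T ≠ 0 (e.g. T[1,1,1] = 18), so rank(T) ≥ 1.
Upper bound: the mode-1 fibre T[:,1,1] = [18, 18] gives a = [1, 1] (primitive direction); the mode-2 fibre T[1,:,1] = [18, 6] gives b = [3, 1]; then c[k] = T[1,1,k] / (a[1]·b[1]) = [18, 27, 18] / 3 = [6, 9, 6].
Expanding [1, 1] (x) [3, 1] (x) [6, 9, 6] reproduces all 12 entries of T, so T = [1, 1] (x) [3, 1] (x) [6, 9, 6] and rank(T) ≤ 1.
These bounds meet, so rank(T) = 1.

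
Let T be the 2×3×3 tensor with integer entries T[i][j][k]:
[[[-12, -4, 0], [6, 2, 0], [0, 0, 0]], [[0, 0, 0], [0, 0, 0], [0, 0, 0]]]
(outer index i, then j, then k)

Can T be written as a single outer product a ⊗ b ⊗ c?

Yes

If T = a ⊗ b ⊗ c then every fibre of T is a multiple of the corresponding factor, so read the factors off the fibres through the nonzero entry T[0,0,0] = -12.
The mode-1 fibre T[:,0,0] = [-12, 0] gives a = (1, 0) (primitive direction); the mode-2 fibre T[0,:,0] = [-12, 6, 0] gives b = (2, -1, 0); then c[k] = T[0,0,k] / (a[0]·b[0]) = [-12, -4, 0] / 2 = (-6, -2, 0).
Expanding (1, 0) ⊗ (2, -1, 0) ⊗ (-6, -2, 0) reproduces all 18 entries of T, so T = (1, 0) ⊗ (2, -1, 0) ⊗ (-6, -2, 0) and rank(T) ≤ 1.
Equivalently every frontal slice T[:,:,k] is c[k] times the rank-1 matrix (1, 0) ⊗ (2, -1, 0). So T has rank 1 (it is nonzero).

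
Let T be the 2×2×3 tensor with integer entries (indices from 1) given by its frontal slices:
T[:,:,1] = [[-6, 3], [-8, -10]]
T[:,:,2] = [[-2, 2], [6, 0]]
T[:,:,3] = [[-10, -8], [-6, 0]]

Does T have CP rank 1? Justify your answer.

No

The mode-3 unfolding of T (rows indexed by k, columns by (i,j) = (1,1), (1,2), (2,1), (2,2)) is [[-6, 3, -8, -10], [-2, 2, 6, 0], [-10, -8, -6, 0]].
There the 3×3 minor on rows k ∈ {1, 2, 3}, columns (i,j) ∈ {(1,1), (1,2), (2,1)} is det [[-6, 3, -8], [-2, 2, 6], [-10, -8, -6]] = -720 ≠ 0, so this unfolding has rank ≥ 3; CP rank is at least every unfolding rank, so rank(T) ≥ 3.
In particular rank(T) ≥ 3 > 1, so T is not rank-1.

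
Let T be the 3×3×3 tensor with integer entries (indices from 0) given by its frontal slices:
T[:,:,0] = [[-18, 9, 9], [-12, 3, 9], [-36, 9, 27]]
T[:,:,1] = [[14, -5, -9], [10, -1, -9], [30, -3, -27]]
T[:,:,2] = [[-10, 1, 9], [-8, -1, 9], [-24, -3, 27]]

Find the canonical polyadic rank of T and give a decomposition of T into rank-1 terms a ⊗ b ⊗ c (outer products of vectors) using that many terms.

Lower bound: the mode-2 unfolding of T (rows indexed by j, columns by (i,k) = (0,0), (0,1), (0,2), (1,0), (1,1), (1,2), (2,0), (2,1), (2,2)) is [[-18, 14, -10, -12, 10, -8, -36, 30, -24], [9, -5, 1, 3, -1, -1, 9, -3, -3], [9, -9, 9, 9, -9, 9, 27, -27, 27]].
There the 2×2 minor on rows j ∈ {0, 1}, columns (i,k) ∈ {(0,0), (0,1)} is det [[-18, 14], [9, -5]] = -36 ≠ 0, so this unfolding has rank ≥ 2; CP rank is at least every unfolding rank, so rank(T) ≥ 2. (Flattening ranks never certify an upper bound on CP rank; for that we must actually write T with 2 rank-1 terms.)
Upper bound — finding two terms. Write S_k = T[:,:,k] for the frontal slices: S₀ = [[-18, 9, 9], [-12, 3, 9], [-36, 9, 27]], S₁ = [[14, -5, -9], [10, -1, -9], [30, -3, -27]], S₂ = [[-10, 1, 9], [-8, -1, 9], [-24, -3, 27]].
If T = a₁ ⊗ b₁ ⊗ c₁ + a₂ ⊗ b₂ ⊗ c₂ then each S_k = c₁[k]·a₁b₁ᵀ + c₂[k]·a₂b₂ᵀ. S₀ and S₁ are linearly independent, so a₁b₁ᵀ and a₂b₂ᵀ must span the same plane of matrices: they are the rank-1 matrices of the form x·S₀ + y·S₁.
The 2×2 minor of x·S₀ + y·S₁ on rows {0,1}, columns {0,1} is 54·x² − 90·xy + 36·y² = 18·(3·x − 2·y)(x − y), vanishing at (x:y) = (2:3) and (1:1).
M₁ = 2·S₀ + 3·S₁ = [[6, 3, -9], [6, 3, -9], [18, 9, -27]] = 3·[1, 1, 3][2, 1, -3]ᵀ and M₂ = S₀ + S₁ = [[-4, 4, 0], [-2, 2, 0], [-6, 6, 0]] = (-2)·[2, 1, 3][1, -1, 0]ᵀ, so take a₁ = [1, 1, 3], b₁ = [2, 1, -3], a₂ = [2, 1, 3], b₂ = [1, -1, 0].
Each slice is an integer combination of E₁ = a₁b₁ᵀ and E₂ = a₂b₂ᵀ: S₀ = −3·E₁ − 6·E₂, S₁ = 3·E₁ + 4·E₂, S₂ = −3·E₁ − 2·E₂; reading off coefficients, c₁ = [-3, 3, -3] and c₂ = [-6, 4, -2].
Hence T = [1, 1, 3] ⊗ [2, 1, -3] ⊗ [-3, 3, -3] + [2, 1, 3] ⊗ [1, -1, 0] ⊗ [-6, 4, -2], so rank(T) ≤ 2.
These bounds meet, so rank(T) = 2.

rank(T) = 2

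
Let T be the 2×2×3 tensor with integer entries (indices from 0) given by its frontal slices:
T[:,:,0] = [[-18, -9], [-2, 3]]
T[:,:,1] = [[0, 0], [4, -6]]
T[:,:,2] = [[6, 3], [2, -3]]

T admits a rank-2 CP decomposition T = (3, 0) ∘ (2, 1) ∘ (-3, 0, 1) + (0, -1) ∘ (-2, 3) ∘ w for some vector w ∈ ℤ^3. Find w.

Subtract the known terms from T to get the rank-1 residual R = (0, -1) ∘ (-2, 3) ∘ w, so R[i,j,k] = a[i]·b[j]·w[k]. Pick indices with nonzero a[1]·b[0] = (-1)·(-2) = 2. Only the fibre through (1,0,·) is needed: R[1,0,:] = T[1,0,:] − Σₗ aₗ[1]bₗ[0]cₗ = [-2, 4, 2] − (0)·(2)·(-3, 0, 1) = [-2, 4, 2]. Then w[k] = R[1,0,k] / 2 for each k, giving w = [-2, 4, 2] / 2 = (-1, 2, 1).

w = (-1, 2, 1)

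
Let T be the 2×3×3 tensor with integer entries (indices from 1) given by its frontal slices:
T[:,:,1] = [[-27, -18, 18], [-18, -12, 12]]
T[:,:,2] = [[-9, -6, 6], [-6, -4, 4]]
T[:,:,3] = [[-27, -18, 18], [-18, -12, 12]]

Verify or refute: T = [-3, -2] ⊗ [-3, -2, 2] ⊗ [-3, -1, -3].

Yes

Reconstruct entrywise from the claimed factors. For example, T[2,3,3] = 12 and Σₗ aₗ[2]bₗ[3]cₗ[3] = (-2)·(2)·(-3) = 12; checking all 18 entries, every one matches. The claim holds.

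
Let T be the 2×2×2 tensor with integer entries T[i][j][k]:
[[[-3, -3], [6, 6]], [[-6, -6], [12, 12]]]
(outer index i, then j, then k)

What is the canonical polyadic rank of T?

Lower bound: T ≠ 0 (e.g. T[0,0,0] = -3), so rank(T) ≥ 1.
Upper bound: the mode-1 fibre T[:,0,0] = [-3, -6] gives a = [1, 2] (primitive direction); the mode-2 fibre T[0,:,0] = [-3, 6] gives b = [1, -2]; then c[k] = T[0,0,k] / (a[0]·b[0]) = [-3, -3] / 1 = [-3, -3].
Expanding [1, 2] ⊗ [1, -2] ⊗ [-3, -3] reproduces all 8 entries of T, so T = [1, 2] ⊗ [1, -2] ⊗ [-3, -3] and rank(T) ≤ 1.
These bounds meet, so rank(T) = 1.

1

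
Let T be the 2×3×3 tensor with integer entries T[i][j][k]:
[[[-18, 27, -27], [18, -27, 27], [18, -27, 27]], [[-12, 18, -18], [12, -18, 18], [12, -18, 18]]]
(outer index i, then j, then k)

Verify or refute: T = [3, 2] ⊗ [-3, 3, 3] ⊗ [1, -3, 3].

Reconstruct entry (0,0,0) from the claimed factors: Σₗ aₗ[0]bₗ[0]cₗ[0] = (3)·(-3)·(1) = -9, but T[0,0,0] = -18. The claim is false.

No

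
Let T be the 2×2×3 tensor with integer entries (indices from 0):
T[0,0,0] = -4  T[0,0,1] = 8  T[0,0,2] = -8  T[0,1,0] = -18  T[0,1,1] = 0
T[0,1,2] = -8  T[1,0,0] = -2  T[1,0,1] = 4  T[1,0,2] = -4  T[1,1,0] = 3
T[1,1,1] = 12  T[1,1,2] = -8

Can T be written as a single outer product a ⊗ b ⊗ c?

No

The mode-1 unfolding of T (rows indexed by i, columns by (j,k) = (0,0), (0,1), (0,2), (1,0), (1,1), (1,2)) is [[-4, 8, -8, -18, 0, -8], [-2, 4, -4, 3, 12, -8]].
There the 2×2 minor on rows i ∈ {0, 1}, columns (j,k) ∈ {(0,0), (1,0)} is det [[-4, -18], [-2, 3]] = -48 ≠ 0, so this unfolding has rank ≥ 2; CP rank is at least every unfolding rank, so rank(T) ≥ 2.
In particular rank(T) ≥ 2 > 1, so T is not rank-1.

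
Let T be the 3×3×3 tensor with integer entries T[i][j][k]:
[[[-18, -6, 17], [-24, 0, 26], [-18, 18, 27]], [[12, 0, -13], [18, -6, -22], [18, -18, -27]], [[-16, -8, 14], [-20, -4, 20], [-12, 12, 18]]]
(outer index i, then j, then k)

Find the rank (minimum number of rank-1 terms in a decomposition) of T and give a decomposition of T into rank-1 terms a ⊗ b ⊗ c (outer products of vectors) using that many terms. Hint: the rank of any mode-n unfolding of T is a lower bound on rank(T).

Lower bound: the mode-2 unfolding of T (rows indexed by j, columns by (i,k) = (0,0), (0,1), (0,2), (1,0), (1,1), (1,2), (2,0), (2,1), (2,2)) is [[-18, -6, 17, 12, 0, -13, -16, -8, 14], [-24, 0, 26, 18, -6, -22, -20, -4, 20], [-18, 18, 27, 18, -18, -27, -12, 12, 18]].
There the 2×2 minor on rows j ∈ {0, 1}, columns (i,k) ∈ {(0,0), (0,1)} is det [[-18, -6], [-24, 0]] = -144 ≠ 0, so this unfolding has rank ≥ 2; CP rank is at least every unfolding rank, so rank(T) ≥ 2. (This is only a lower bound: in general the CP rank may exceed every unfolding rank, so we still need to exhibit 2 rank-1 terms summing to T.)
Upper bound — finding two terms. Write S_k = T[:,:,k] for the frontal slices: S₀ = [[-18, -24, -18], [12, 18, 18], [-16, -20, -12]], S₁ = [[-6, 0, 18], [0, -6, -18], [-8, -4, 12]], S₂ = [[17, 26, 27], [-13, -22, -27], [14, 20, 18]].
If T = a₁ ⊗ b₁ ⊗ c₁ + a₂ ⊗ b₂ ⊗ c₂ then each S_k = c₁[k]·a₁b₁ᵀ + c₂[k]·a₂b₂ᵀ. S₀ and S₁ are linearly independent, so a₁b₁ᵀ and a₂b₂ᵀ must span the same plane of matrices: they are the rank-1 matrices of the form x·S₀ + y·S₁.
The 2×2 minor of x·S₀ + y·S₁ on rows {0,1}, columns {0,1} is −36·x² + 36·y² = (-36)·(x − y)(x + y), vanishing at (x:y) = (1:1) and (1:-1).
M₁ = S₀ + S₁ = [[-24, -24, 0], [12, 12, 0], [-24, -24, 0]] = (-12)·(2, -1, 2)(1, 1, 0)ᵀ and M₂ = S₀ − S₁ = [[-12, -24, -36], [12, 24, 36], [-8, -16, -24]] = (-4)·(3, -3, 2)(1, 2, 3)ᵀ, so take a₁ = (2, -1, 2), b₁ = (1, 1, 0), a₂ = (3, -3, 2), b₂ = (1, 2, 3).
Each slice is an integer combination of E₁ = a₁b₁ᵀ and E₂ = a₂b₂ᵀ: S₀ = −6·E₁ − 2·E₂, S₁ = −6·E₁ + 2·E₂, S₂ = 4·E₁ + 3·E₂; reading off coefficients, c₁ = (-6, -6, 4) and c₂ = (-2, 2, 3).
Hence T = (2, -1, 2) ⊗ (1, 1, 0) ⊗ (-6, -6, 4) + (3, -3, 2) ⊗ (1, 2, 3) ⊗ (-2, 2, 3), so rank(T) ≤ 2.
These bounds meet, so rank(T) = 2.

rank(T) = 2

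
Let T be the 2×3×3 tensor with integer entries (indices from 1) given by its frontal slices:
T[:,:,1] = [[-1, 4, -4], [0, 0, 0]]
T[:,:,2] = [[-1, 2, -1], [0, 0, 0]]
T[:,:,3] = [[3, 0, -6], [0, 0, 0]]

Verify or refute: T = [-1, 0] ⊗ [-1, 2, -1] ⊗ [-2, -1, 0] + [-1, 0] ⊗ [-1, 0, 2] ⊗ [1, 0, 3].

Yes

Reconstruct entrywise from the claimed factors. For example, T[2,2,2] = 0 and Σₗ aₗ[2]bₗ[2]cₗ[2] = (0)·(2)·(-1) + (0)·(0)·(0) = 0; checking all 18 entries, every one matches. The claim holds.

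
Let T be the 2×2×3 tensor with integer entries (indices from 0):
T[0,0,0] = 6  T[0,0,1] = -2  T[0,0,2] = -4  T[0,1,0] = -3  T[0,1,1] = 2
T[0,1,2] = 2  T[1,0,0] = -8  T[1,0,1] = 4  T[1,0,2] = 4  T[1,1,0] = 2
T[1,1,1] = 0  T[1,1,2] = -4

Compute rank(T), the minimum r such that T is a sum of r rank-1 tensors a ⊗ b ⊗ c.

3

Lower bound: the mode-3 unfolding of T (rows indexed by k, columns by (i,j) = (0,0), (0,1), (1,0), (1,1)) is [[6, -3, -8, 2], [-2, 2, 4, 0], [-4, 2, 4, -4]].
There the 3×3 minor on rows k ∈ {0, 1, 2}, columns (i,j) ∈ {(0,0), (0,1), (1,0)} is det [[6, -3, -8], [-2, 2, 4], [-4, 2, 4]] = -8 ≠ 0, so this unfolding has rank ≥ 3; CP rank is at least every unfolding rank, so rank(T) ≥ 3. (Unfolding ranks only ever bound the CP rank from below — rank(T) can be strictly larger than all of them — so the matching upper bound has to come from an explicit 3-term decomposition.)
Upper bound: T is a sum of 3 rank-1 terms, T = (1, -2) ⊗ (0, 1) ⊗ (-1, 0, 2) + (1, -1) ⊗ (1, 0) ⊗ (8, -4, -4) + (1, 0) ⊗ (1, 1) ⊗ (-2, 2, 0) (one valid choice — decompositions are not unique — normalised so each a, b is primitive with positive first nonzero entry; check it by expanding all entries), so rank(T) ≤ 3.
These bounds meet, so rank(T) = 3.
Check entry T[1,1,2] = -4: (-2)·(1)·(2) + (-1)·(0)·(-4) + (0)·(1)·(0) = -4.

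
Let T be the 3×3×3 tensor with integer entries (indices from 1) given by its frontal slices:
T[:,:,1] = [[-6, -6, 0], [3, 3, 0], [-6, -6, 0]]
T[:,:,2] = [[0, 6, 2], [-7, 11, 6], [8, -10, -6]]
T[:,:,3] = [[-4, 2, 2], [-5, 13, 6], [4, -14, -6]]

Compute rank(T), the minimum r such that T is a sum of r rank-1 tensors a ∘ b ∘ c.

2

Lower bound: the mode-1 unfolding of T (rows indexed by i, columns by (j,k) = (1,1), (1,2), (1,3), (2,1), (2,2), (2,3), (3,1), (3,2), (3,3)) is [[-6, 0, -4, -6, 6, 2, 0, 2, 2], [3, -7, -5, 3, 11, 13, 0, 6, 6], [-6, 8, 4, -6, -10, -14, 0, -6, -6]].
There the 2×2 minor on rows i ∈ {1, 2}, columns (j,k) ∈ {(1,1), (1,2)} is det [[-6, 0], [3, -7]] = 42 ≠ 0, so this unfolding has rank ≥ 2; CP rank is at least every unfolding rank, so rank(T) ≥ 2. (Flattening ranks never certify an upper bound on CP rank; for that we must actually write T with 2 rank-1 terms.)
Upper bound — finding two terms. Write S_k = T[:,:,k] for the frontal slices: S₁ = [[-6, -6, 0], [3, 3, 0], [-6, -6, 0]], S₂ = [[0, 6, 2], [-7, 11, 6], [8, -10, -6]], S₃ = [[-4, 2, 2], [-5, 13, 6], [4, -14, -6]].
If T = a₁ ∘ b₁ ∘ c₁ + a₂ ∘ b₂ ∘ c₂ then each S_k = c₁[k]·a₁b₁ᵀ + c₂[k]·a₂b₂ᵀ. S₁ and S₂ are linearly independent, so a₁b₁ᵀ and a₂b₂ᵀ must span the same plane of matrices: they are the rank-1 matrices of the form x·S₁ + y·S₂.
The 2×2 minor of x·S₁ + y·S₂ on rows {1,2}, columns {1,2} is −126·xy + 42·y² = (-42)·(3·x − y)(y), vanishing at (x:y) = (1:3) and (1:0).
M₁ = S₁ + 3·S₂ = [[-6, 12, 6], [-18, 36, 18], [18, -36, -18]] = (-6)·[1, 3, -3][1, -2, -1]ᵀ and M₂ = S₁ = [[-6, -6, 0], [3, 3, 0], [-6, -6, 0]] = (-3)·[2, -1, 2][1, 1, 0]ᵀ, so take a₁ = [1, 3, -3], b₁ = [1, -2, -1], a₂ = [2, -1, 2], b₂ = [1, 1, 0].
Each slice is an integer combination of E₁ = a₁b₁ᵀ and E₂ = a₂b₂ᵀ: S₁ = −3·E₂, S₂ = −2·E₁ + E₂, S₃ = −2·E₁ − E₂; reading off coefficients, c₁ = [0, -2, -2] and c₂ = [-3, 1, -1].
Hence T = [1, 3, -3] ∘ [1, -2, -1] ∘ [0, -2, -2] + [2, -1, 2] ∘ [1, 1, 0] ∘ [-3, 1, -1], so rank(T) ≤ 2.
These bounds meet, so rank(T) = 2.
Check entry T[3,2,1] = -6: (-3)·(-2)·(0) + (2)·(1)·(-3) = -6.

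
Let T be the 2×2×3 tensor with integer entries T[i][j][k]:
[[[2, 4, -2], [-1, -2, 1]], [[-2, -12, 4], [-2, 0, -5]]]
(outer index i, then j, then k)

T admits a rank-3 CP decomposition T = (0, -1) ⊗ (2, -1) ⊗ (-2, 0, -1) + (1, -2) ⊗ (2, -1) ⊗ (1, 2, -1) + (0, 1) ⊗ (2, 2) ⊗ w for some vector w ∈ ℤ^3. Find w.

w = (-1, -2, -1)

Subtract the known terms from T to get the rank-1 residual R = (0, 1) ⊗ (2, 2) ⊗ w, so R[i,j,k] = a[i]·b[j]·w[k]. Pick indices with nonzero a[1]·b[0] = (1)·(2) = 2. Only the fibre through (1,0,·) is needed: R[1,0,:] = T[1,0,:] − Σₗ aₗ[1]bₗ[0]cₗ = [-2, -12, 4] − (-1)·(2)·(-2, 0, -1) − (-2)·(2)·(1, 2, -1) = [-2, -4, -2]. Then w[k] = R[1,0,k] / 2 for each k, giving w = [-2, -4, -2] / 2 = (-1, -2, -1).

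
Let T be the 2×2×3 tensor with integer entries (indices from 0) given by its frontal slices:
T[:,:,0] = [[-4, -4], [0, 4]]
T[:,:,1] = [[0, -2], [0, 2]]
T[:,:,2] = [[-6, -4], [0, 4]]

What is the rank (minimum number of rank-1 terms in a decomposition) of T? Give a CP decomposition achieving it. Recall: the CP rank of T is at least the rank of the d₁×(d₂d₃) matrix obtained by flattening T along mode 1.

Lower bound: the mode-2 unfolding of T (rows indexed by j, columns by (i,k) = (0,0), (0,1), (0,2), (1,0), (1,1), (1,2)) is [[-4, 0, -6, 0, 0, 0], [-4, -2, -4, 4, 2, 4]].
There the 2×2 minor on rows j ∈ {0, 1}, columns (i,k) ∈ {(0,0), (0,1)} is det [[-4, 0], [-4, -2]] = 8 ≠ 0, so this unfolding has rank ≥ 2; CP rank is at least every unfolding rank, so rank(T) ≥ 2. (This is only a lower bound: in general the CP rank may exceed every unfolding rank, so we still need to exhibit 2 rank-1 terms summing to T.)
Upper bound — finding two terms. Write S_k = T[:,:,k] for the frontal slices: S₀ = [[-4, -4], [0, 4]], S₁ = [[0, -2], [0, 2]], S₂ = [[-6, -4], [0, 4]].
If T = a₁ ∘ b₁ ∘ c₁ + a₂ ∘ b₂ ∘ c₂ then each S_k = c₁[k]·a₁b₁ᵀ + c₂[k]·a₂b₂ᵀ. S₀ and S₁ are linearly independent, so a₁b₁ᵀ and a₂b₂ᵀ must span the same plane of matrices: they are the rank-1 matrices of the form x·S₀ + y·S₁.
det(x·S₀ + y·S₁) is −16·x² − 8·xy = (-8)·(2·x + y)(x), vanishing at (x:y) = (1:-2) and (0:1).
M₁ = S₀ − 2·S₁ = [[-4, 0], [0, 0]] = (-4)·(1, 0)(1, 0)ᵀ and M₂ = S₁ = [[0, -2], [0, 2]] = (-2)·(1, -1)(0, 1)ᵀ, so take a₁ = (1, 0), b₁ = (1, 0), a₂ = (1, -1), b₂ = (0, 1).
Each slice is an integer combination of E₁ = a₁b₁ᵀ and E₂ = a₂b₂ᵀ: S₀ = −4·E₁ − 4·E₂, S₁ = −2·E₂, S₂ = −6·E₁ − 4·E₂; reading off coefficients, c₁ = (-4, 0, -6) and c₂ = (-4, -2, -4).
Hence T = (1, 0) ∘ (1, 0) ∘ (-4, 0, -6) + (1, -1) ∘ (0, 1) ∘ (-4, -2, -4), so rank(T) ≤ 2.
These bounds meet, so rank(T) = 2.

rank(T) = 2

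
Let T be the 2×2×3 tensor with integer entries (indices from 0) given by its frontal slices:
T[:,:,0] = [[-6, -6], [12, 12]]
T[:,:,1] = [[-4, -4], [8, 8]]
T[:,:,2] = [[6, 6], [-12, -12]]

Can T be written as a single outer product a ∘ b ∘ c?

If T = a ∘ b ∘ c then every fibre of T is a multiple of the corresponding factor, so read the factors off the fibres through the nonzero entry T[0,0,0] = -6.
The mode-1 fibre T[:,0,0] = [-6, 12] gives a = [1, -2] (primitive direction); the mode-2 fibre T[0,:,0] = [-6, -6] gives b = [1, 1]; then c[k] = T[0,0,k] / (a[0]·b[0]) = [-6, -4, 6] / 1 = [-6, -4, 6].
Expanding [1, -2] ∘ [1, 1] ∘ [-6, -4, 6] reproduces all 12 entries of T, so T = [1, -2] ∘ [1, 1] ∘ [-6, -4, 6] and rank(T) ≤ 1.
Equivalently every frontal slice T[:,:,k] is c[k] times the rank-1 matrix [1, -2] ∘ [1, 1]. So T has rank 1 (it is nonzero).

Yes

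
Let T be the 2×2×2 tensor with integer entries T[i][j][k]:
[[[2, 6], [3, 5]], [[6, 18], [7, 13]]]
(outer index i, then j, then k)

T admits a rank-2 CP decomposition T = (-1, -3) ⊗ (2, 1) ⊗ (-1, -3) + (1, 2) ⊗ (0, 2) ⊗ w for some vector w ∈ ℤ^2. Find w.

w = (1, 1)

Subtract the known terms from T to get the rank-1 residual R = (1, 2) ⊗ (0, 2) ⊗ w, so R[i,j,k] = a[i]·b[j]·w[k]. Pick indices with nonzero a[0]·b[1] = (1)·(2) = 2. Only the fibre through (0,1,·) is needed: R[0,1,:] = T[0,1,:] − Σₗ aₗ[0]bₗ[1]cₗ = [3, 5] − (-1)·(1)·(-1, -3) = [2, 2]. Then w[k] = R[0,1,k] / 2 for each k, giving w = [2, 2] / 2 = (1, 1).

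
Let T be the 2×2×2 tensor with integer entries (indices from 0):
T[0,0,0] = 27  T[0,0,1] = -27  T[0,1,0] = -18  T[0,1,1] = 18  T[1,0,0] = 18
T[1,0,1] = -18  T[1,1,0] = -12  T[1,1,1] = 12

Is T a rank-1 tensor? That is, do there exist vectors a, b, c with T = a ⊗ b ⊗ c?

Yes

The mode-1 fibre T[:,0,0] = [27, 18] gives a = [3, 2] (primitive direction); the mode-2 fibre T[0,:,0] = [27, -18] gives b = [3, -2]; then c[k] = T[0,0,k] / (a[0]·b[0]) = [27, -27] / 9 = [3, -3].
Expanding [3, 2] ⊗ [3, -2] ⊗ [3, -3] reproduces all 8 entries of T, so T = [3, 2] ⊗ [3, -2] ⊗ [3, -3] and rank(T) ≤ 1.
Equivalently every frontal slice T[:,:,k] is c[k] times the rank-1 matrix [3, 2] ⊗ [3, -2]. So T has rank 1 (it is nonzero).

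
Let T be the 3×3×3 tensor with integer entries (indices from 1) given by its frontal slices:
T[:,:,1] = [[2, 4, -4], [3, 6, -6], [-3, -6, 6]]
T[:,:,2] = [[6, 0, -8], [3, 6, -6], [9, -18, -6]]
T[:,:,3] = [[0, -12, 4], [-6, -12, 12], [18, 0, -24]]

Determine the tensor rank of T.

Lower bound: in the mode-2 unfolding of T (rows indexed by j, columns by (i,k)) the 2×2 minor on rows j ∈ {1, 2}, columns (i,k) ∈ {(1,1), (1,2)} is det [[2, 6], [4, 0]] = -24 ≠ 0, so that unfolding has rank ≥ 2 and hence rank(T) ≥ 2 (CP rank is at least every unfolding rank, though it can be larger).
Upper bound: with S_k = T[:,:,k], the two rank-1 terms a₁b₁ᵀ, a₂b₂ᵀ are the rank-1 members of the pencil x·S₁ + y·S₂.
The 2×2 minor of x·S₁ + y·S₂ on rows {1,2}, columns {1,2} is 36·xy + 36·y² = 36·(y)(x + y), vanishing at (x:y) = (1:0) and (1:-1).
M₁ = S₁ = [[2, 4, -4], [3, 6, -6], [-3, -6, 6]] = [2, 3, -3][1, 2, -2]ᵀ and M₂ = S₁ − S₂ = [[-4, 4, 4], [0, 0, 0], [-12, 12, 12]] = (-4)·[1, 0, 3][1, -1, -1]ᵀ, so take a₁ = [2, 3, -3], b₁ = [1, 2, -2], a₂ = [1, 0, 3], b₂ = [1, -1, -1].
Each slice is an integer combination of E₁ = a₁b₁ᵀ and E₂ = a₂b₂ᵀ: S₁ = E₁, S₂ = E₁ + 4·E₂, S₃ = −2·E₁ + 4·E₂; reading off coefficients, c₁ = [1, 1, -2] and c₂ = [0, 4, 4].
Hence T = [2, 3, -3] (x) [1, 2, -2] (x) [1, 1, -2] + [1, 0, 3] (x) [1, -1, -1] (x) [0, 4, 4], so rank(T) ≤ 2.
These bounds meet, so rank(T) = 2.

2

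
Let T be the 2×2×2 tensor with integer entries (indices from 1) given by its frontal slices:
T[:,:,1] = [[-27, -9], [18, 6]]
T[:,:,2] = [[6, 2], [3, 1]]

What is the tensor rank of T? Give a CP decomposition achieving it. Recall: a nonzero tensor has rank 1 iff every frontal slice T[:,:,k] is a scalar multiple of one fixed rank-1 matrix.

Lower bound: the mode-3 unfolding of T (rows indexed by k, columns by (i,j) = (1,1), (1,2), (2,1), (2,2)) is [[-27, -9, 18, 6], [6, 2, 3, 1]].
There the 2×2 minor on rows k ∈ {1, 2}, columns (i,j) ∈ {(1,1), (2,1)} is det [[-27, 18], [6, 3]] = -189 ≠ 0, so this unfolding has rank ≥ 2; CP rank is at least every unfolding rank, so rank(T) ≥ 2. (This is only a lower bound: in general the CP rank may exceed every unfolding rank, so we still need to exhibit 2 rank-1 terms summing to T.)
Upper bound — finding two terms. Every mode-2 slice of T is a multiple of one matrix: T[:,j,:] = b[j]·M with b = (3, 1) and M = [[-9, 2], [6, 1]] (rows indexed by i, columns by k). So it suffices to write M as a sum of two rank-1 matrices.
Splitting M by its rows (i = 1, 2), M = (1, 0)(-9, 2)ᵀ + (0, 1)(6, 1)ᵀ.
Hence T = (1, 0) ⊗ (3, 1) ⊗ (-9, 2) + (0, 1) ⊗ (3, 1) ⊗ (6, 1), so rank(T) ≤ 2.
These bounds meet, so rank(T) = 2.

rank(T) = 2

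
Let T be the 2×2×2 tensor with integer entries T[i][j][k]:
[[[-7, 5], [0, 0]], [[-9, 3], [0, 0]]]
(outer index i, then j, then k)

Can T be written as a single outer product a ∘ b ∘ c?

No

The mode-1 unfolding of T (rows indexed by i, columns by (j,k) = (0,0), (0,1), (1,0), (1,1)) is [[-7, 5, 0, 0], [-9, 3, 0, 0]].
There the 2×2 minor on rows i ∈ {0, 1}, columns (j,k) ∈ {(0,0), (0,1)} is det [[-7, 5], [-9, 3]] = 24 ≠ 0, so this unfolding has rank ≥ 2; CP rank is at least every unfolding rank, so rank(T) ≥ 2.
In particular rank(T) ≥ 2 > 1, so T is not rank-1.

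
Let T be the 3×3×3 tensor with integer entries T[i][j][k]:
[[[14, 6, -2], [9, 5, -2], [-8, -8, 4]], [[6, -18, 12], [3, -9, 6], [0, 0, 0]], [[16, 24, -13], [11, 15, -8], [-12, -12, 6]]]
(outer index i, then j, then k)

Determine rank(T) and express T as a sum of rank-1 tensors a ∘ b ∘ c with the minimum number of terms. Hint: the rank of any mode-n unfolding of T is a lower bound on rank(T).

Lower bound: the mode-1 unfolding of T (rows indexed by i, columns by (j,k) = (0,0), (0,1), (0,2), (1,0), (1,1), (1,2), (2,0), (2,1), (2,2)) is [[14, 6, -2, 9, 5, -2, -8, -8, 4], [6, -18, 12, 3, -9, 6, 0, 0, 0], [16, 24, -13, 11, 15, -8, -12, -12, 6]].
There the 2×2 minor on rows i ∈ {0, 1}, columns (j,k) ∈ {(0,0), (0,1)} is det [[14, 6], [6, -18]] = -288 ≠ 0, so this unfolding has rank ≥ 2; CP rank is at least every unfolding rank, so rank(T) ≥ 2. (Unfolding ranks only ever bound the CP rank from below — rank(T) can be strictly larger than all of them — so the matching upper bound has to come from an explicit 2-term decomposition.)
Upper bound — finding two terms. Write S_k = T[:,:,k] for the frontal slices: S₀ = [[14, 9, -8], [6, 3, 0], [16, 11, -12]], S₁ = [[6, 5, -8], [-18, -9, 0], [24, 15, -12]], S₂ = [[-2, -2, 4], [12, 6, 0], [-13, -8, 6]].
If T = a₁ ∘ b₁ ∘ c₁ + a₂ ∘ b₂ ∘ c₂ then each S_k = c₁[k]·a₁b₁ᵀ + c₂[k]·a₂b₂ᵀ. S₀ and S₁ are linearly independent, so a₁b₁ᵀ and a₂b₂ᵀ must span the same plane of matrices: they are the rank-1 matrices of the form x·S₀ + y·S₁.
The 2×2 minor of x·S₀ + y·S₁ on rows {0,1}, columns {0,1} is −12·x² + 24·xy + 36·y² = (-12)·(x − 3·y)(x + y), vanishing at (x:y) = (3:1) and (1:-1).
M₁ = 3·S₀ + S₁ = [[48, 32, -32], [0, 0, 0], [72, 48, -48]] = 8·(2, 0, 3)(3, 2, -2)ᵀ and M₂ = S₀ − S₁ = [[8, 4, 0], [24, 12, 0], [-8, -4, 0]] = 4·(1, 3, -1)(2, 1, 0)ᵀ, so take a₁ = (2, 0, 3), b₁ = (3, 2, -2), a₂ = (1, 3, -1), b₂ = (2, 1, 0).
Each slice is an integer combination of E₁ = a₁b₁ᵀ and E₂ = a₂b₂ᵀ: S₀ = 2·E₁ + E₂, S₁ = 2·E₁ − 3·E₂, S₂ = −E₁ + 2·E₂; reading off coefficients, c₁ = (2, 2, -1) and c₂ = (1, -3, 2).
Hence T = (2, 0, 3) ∘ (3, 2, -2) ∘ (2, 2, -1) + (1, 3, -1) ∘ (2, 1, 0) ∘ (1, -3, 2), so rank(T) ≤ 2.
These bounds meet, so rank(T) = 2.

rank(T) = 2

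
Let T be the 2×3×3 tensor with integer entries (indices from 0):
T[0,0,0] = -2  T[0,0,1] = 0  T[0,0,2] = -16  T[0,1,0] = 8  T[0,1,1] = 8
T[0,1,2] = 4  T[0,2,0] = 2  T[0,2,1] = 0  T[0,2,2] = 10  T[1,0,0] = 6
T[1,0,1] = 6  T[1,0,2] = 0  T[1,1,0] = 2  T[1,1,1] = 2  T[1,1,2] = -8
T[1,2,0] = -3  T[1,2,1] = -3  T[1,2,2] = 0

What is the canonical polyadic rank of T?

Lower bound: the mode-3 unfolding of T (rows indexed by k, columns by (i,j) = (0,0), (0,1), (0,2), (1,0), (1,1), (1,2)) is [[-2, 8, 2, 6, 2, -3], [0, 8, 0, 6, 2, -3], [-16, 4, 10, 0, -8, 0]].
There the 3×3 minor on rows k ∈ {0, 1, 2}, columns (i,j) ∈ {(0,0), (0,1), (0,2)} is det [[-2, 8, 2], [0, 8, 0], [-16, 4, 10]] = 96 ≠ 0, so this unfolding has rank ≥ 3; CP rank is at least every unfolding rank, so rank(T) ≥ 3. (Flattening ranks never certify an upper bound on CP rank; for that we must actually write T with 3 rank-1 terms.)
Upper bound: T is a sum of 3 rank-1 terms, T = [1, 0] ⊗ [1, 0, -1] ⊗ [-2, 0, -4] + [1, 1] ⊗ [2, 2, -1] ⊗ [2, 2, -2] + [2, -1] ⊗ [2, -2, -1] ⊗ [-1, -1, -2] (written with every a and b primitive with positive leading entry and the scale carried by c; CP decompositions are not unique, and this one is verified by expanding entrywise), so rank(T) ≤ 3.
These bounds meet, so rank(T) = 3.

3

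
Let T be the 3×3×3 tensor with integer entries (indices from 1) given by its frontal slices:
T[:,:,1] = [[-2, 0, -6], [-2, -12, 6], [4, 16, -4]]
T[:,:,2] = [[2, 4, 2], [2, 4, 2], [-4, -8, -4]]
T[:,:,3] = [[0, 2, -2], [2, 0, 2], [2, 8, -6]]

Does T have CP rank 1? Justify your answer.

The mode-2 unfolding of T (rows indexed by j, columns by (i,k) = (1,1), (1,2), (1,3), (2,1), (2,2), (2,3), (3,1), (3,2), (3,3)) is [[-2, 2, 0, -2, 2, 2, 4, -4, 2], [0, 4, 2, -12, 4, 0, 16, -8, 8], [-6, 2, -2, 6, 2, 2, -4, -4, -6]].
There the 3×3 minor on rows j ∈ {1, 2, 3}, columns (i,k) ∈ {(1,1), (1,2), (2,3)} is det [[-2, 2, 2], [0, 4, 0], [-6, 2, 2]] = 32 ≠ 0, so this unfolding has rank ≥ 3; CP rank is at least every unfolding rank, so rank(T) ≥ 3.
In particular rank(T) ≥ 3 > 1, so T is not rank-1.

No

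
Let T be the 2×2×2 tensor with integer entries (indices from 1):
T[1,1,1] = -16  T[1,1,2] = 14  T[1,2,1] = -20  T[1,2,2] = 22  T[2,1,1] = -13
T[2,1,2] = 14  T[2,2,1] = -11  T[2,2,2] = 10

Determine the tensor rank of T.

Lower bound: the mode-3 unfolding of T (rows indexed by k, columns by (i,j) = (1,1), (1,2), (2,1), (2,2)) is [[-16, -20, -13, -11], [14, 22, 14, 10]].
There the 2×2 minor on rows k ∈ {1, 2}, columns (i,j) ∈ {(1,1), (1,2)} is det [[-16, -20], [14, 22]] = -72 ≠ 0, so this unfolding has rank ≥ 2; CP rank is at least every unfolding rank, so rank(T) ≥ 2. (Unfolding ranks only ever bound the CP rank from below — rank(T) can be strictly larger than all of them — so the matching upper bound has to come from an explicit 2-term decomposition.)
Upper bound — finding two terms. Write S_k = T[:,:,k] for the frontal slices: S₁ = [[-16, -20], [-13, -11]], S₂ = [[14, 22], [14, 10]].
If T = a₁ ⊗ b₁ ⊗ c₁ + a₂ ⊗ b₂ ⊗ c₂ then each S_k = c₁[k]·a₁b₁ᵀ + c₂[k]·a₂b₂ᵀ. S₁ and S₂ are linearly independent, so a₁b₁ᵀ and a₂b₂ᵀ must span the same plane of matrices: they are the rank-1 matrices of the form x·S₁ + y·S₂.
det(x·S₁ + y·S₂) is −84·x² + 252·xy − 168·y² = (-84)·(x − 2·y)(x − y), vanishing at (x:y) = (2:1) and (1:1).
M₁ = 2·S₁ + S₂ = [[-18, -18], [-12, -12]] = (-6)·[3, 2][1, 1]ᵀ and M₂ = S₁ + S₂ = [[-2, 2], [1, -1]] = −[2, -1][1, -1]ᵀ, so take a₁ = [3, 2], b₁ = [1, 1], a₂ = [2, -1], b₂ = [1, -1].
Each slice is an integer combination of E₁ = a₁b₁ᵀ and E₂ = a₂b₂ᵀ: S₁ = −6·E₁ + E₂, S₂ = 6·E₁ − 2·E₂; reading off coefficients, c₁ = [-6, 6] and c₂ = [1, -2].
Hence T = [3, 2] ⊗ [1, 1] ⊗ [-6, 6] + [2, -1] ⊗ [1, -1] ⊗ [1, -2], so rank(T) ≤ 2.
These bounds meet, so rank(T) = 2.

2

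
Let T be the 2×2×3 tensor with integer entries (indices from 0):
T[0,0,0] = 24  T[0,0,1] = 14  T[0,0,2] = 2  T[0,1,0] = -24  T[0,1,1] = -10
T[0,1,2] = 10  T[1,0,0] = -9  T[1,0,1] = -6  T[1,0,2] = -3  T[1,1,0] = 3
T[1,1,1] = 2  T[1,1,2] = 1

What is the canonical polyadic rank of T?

Lower bound: in the mode-1 unfolding of T (rows indexed by i, columns by (j,k)) the 2×2 minor on rows i ∈ {0, 1}, columns (j,k) ∈ {(0,0), (0,1)} is det [[24, 14], [-9, -6]] = -18 ≠ 0, so that unfolding has rank ≥ 2 and hence rank(T) ≥ 2 (CP rank is at least every unfolding rank, though it can be larger).
Upper bound: with S_k = T[:,:,k], the two rank-1 terms a₁b₁ᵀ, a₂b₂ᵀ are the rank-1 members of the pencil x·S₀ + y·S₁.
det(x·S₀ + y·S₁) is −144·x² − 144·xy − 32·y² = (-16)·(3·x + 2·y)(3·x + y), vanishing at (x:y) = (2:-3) and (1:-3).
M₁ = 2·S₀ − 3·S₁ = [[6, -18], [0, 0]] = 6·[1, 0][1, -3]ᵀ and M₂ = S₀ − 3·S₁ = [[-18, 6], [9, -3]] = (-3)·[2, -1][3, -1]ᵀ, so take a₁ = [1, 0], b₁ = [1, -3], a₂ = [2, -1], b₂ = [3, -1].
Each slice is an integer combination of E₁ = a₁b₁ᵀ and E₂ = a₂b₂ᵀ: S₀ = 6·E₁ + 3·E₂, S₁ = 2·E₁ + 2·E₂, S₂ = −4·E₁ + E₂; reading off coefficients, c₁ = [6, 2, -4] and c₂ = [3, 2, 1].
Hence T = [1, 0] ∘ [1, -3] ∘ [6, 2, -4] + [2, -1] ∘ [3, -1] ∘ [3, 2, 1], so rank(T) ≤ 2.
These bounds meet, so rank(T) = 2.

2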